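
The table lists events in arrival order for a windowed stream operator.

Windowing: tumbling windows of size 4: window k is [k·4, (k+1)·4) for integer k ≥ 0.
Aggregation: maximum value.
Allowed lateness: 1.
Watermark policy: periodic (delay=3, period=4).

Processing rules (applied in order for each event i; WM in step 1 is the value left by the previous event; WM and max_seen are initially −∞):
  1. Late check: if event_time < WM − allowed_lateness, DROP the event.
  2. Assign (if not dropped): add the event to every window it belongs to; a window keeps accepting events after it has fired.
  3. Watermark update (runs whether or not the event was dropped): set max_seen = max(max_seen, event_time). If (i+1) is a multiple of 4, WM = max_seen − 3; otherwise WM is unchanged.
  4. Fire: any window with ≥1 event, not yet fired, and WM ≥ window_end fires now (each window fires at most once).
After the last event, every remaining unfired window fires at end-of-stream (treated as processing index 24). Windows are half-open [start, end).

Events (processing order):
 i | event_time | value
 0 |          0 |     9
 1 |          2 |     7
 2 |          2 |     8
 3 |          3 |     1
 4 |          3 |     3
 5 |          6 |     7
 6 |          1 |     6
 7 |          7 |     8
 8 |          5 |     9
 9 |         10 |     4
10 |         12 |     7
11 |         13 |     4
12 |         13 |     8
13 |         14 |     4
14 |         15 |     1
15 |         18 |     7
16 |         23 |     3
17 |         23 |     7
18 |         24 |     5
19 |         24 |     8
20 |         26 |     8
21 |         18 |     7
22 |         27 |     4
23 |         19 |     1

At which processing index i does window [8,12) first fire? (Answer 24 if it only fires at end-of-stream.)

i=0 t=0 v=9: → [0,4); WM=−∞
i=1 t=2 v=7: → [0,4); WM=−∞
i=2 t=2 v=8: → [0,4); WM=−∞
i=3 t=3 v=1: → [0,4); WM=0
i=4 t=3 v=3: → [0,4); WM=0
i=5 t=6 v=7: → [4,8); WM=0
i=6 t=1 v=6: → [0,4); WM=0
i=7 t=7 v=8: → [4,8); WM=4; [0,4) fires=9
i=8 t=5 v=9: → [4,8); WM=4
i=9 t=10 v=4: → [8,12); WM=4
i=10 t=12 v=7: → [12,16); WM=4
i=11 t=13 v=4: → [12,16); WM=10; [4,8) fires=9
i=12 t=13 v=8: → [12,16); WM=10
i=13 t=14 v=4: → [12,16); WM=10
i=14 t=15 v=1: → [12,16); WM=10
i=15 t=18 v=7: → [16,20); WM=15; [8,12) fires=4
i=16 t=23 v=3: → [20,24); WM=15
i=17 t=23 v=7: → [20,24); WM=15
i=18 t=24 v=5: → [24,28); WM=15
i=19 t=24 v=8: → [24,28); WM=21; [12,16) fires=8 [16,20) fires=7
i=20 t=26 v=8: → [24,28); WM=21
i=21 t=18 v=7: DROP (t<21-1); WM=21
i=22 t=27 v=4: → [24,28); WM=21
i=23 t=19 v=1: DROP (t<21-1); WM=24; [20,24) fires=7

15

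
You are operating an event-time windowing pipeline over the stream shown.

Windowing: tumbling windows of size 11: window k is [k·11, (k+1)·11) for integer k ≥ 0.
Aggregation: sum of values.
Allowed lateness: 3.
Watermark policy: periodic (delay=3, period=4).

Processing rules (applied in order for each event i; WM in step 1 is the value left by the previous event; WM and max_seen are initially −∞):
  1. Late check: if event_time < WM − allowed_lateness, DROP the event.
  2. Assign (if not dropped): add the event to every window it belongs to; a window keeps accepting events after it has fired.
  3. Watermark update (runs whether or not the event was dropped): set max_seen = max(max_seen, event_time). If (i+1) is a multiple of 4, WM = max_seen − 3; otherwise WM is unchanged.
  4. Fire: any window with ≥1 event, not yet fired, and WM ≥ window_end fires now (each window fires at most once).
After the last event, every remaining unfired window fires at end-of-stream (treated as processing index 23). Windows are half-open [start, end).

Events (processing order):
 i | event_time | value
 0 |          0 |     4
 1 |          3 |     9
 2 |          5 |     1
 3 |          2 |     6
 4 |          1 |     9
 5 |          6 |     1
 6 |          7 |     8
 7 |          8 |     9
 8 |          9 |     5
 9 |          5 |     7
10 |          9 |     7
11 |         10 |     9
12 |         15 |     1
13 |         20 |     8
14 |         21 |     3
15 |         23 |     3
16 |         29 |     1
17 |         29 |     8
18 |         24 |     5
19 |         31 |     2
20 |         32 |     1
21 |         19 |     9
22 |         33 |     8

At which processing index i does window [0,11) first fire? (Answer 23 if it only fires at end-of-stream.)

i=0 t=0 v=4: → [0,11); WM=−∞
i=1 t=3 v=9: → [0,11); WM=−∞
i=2 t=5 v=1: → [0,11); WM=−∞
i=3 t=2 v=6: → [0,11); WM=2
i=4 t=1 v=9: → [0,11); WM=2
i=5 t=6 v=1: → [0,11); WM=2
i=6 t=7 v=8: → [0,11); WM=2
i=7 t=8 v=9: → [0,11); WM=5
i=8 t=9 v=5: → [0,11); WM=5
i=9 t=5 v=7: → [0,11); WM=5
i=10 t=9 v=7: → [0,11); WM=5
i=11 t=10 v=9: → [0,11); WM=7
i=12 t=15 v=1: → [11,22); WM=7
i=13 t=20 v=8: → [11,22); WM=7
i=14 t=21 v=3: → [11,22); WM=7
i=15 t=23 v=3: → [22,33); WM=20; [0,11) fires=75
i=16 t=29 v=1: → [22,33); WM=20
i=17 t=29 v=8: → [22,33); WM=20
i=18 t=24 v=5: → [22,33); WM=20
i=19 t=31 v=2: → [22,33); WM=28; [11,22) fires=12
i=20 t=32 v=1: → [22,33); WM=28
i=21 t=19 v=9: DROP (t<28-3); WM=28
i=22 t=33 v=8: → [33,44); WM=28

15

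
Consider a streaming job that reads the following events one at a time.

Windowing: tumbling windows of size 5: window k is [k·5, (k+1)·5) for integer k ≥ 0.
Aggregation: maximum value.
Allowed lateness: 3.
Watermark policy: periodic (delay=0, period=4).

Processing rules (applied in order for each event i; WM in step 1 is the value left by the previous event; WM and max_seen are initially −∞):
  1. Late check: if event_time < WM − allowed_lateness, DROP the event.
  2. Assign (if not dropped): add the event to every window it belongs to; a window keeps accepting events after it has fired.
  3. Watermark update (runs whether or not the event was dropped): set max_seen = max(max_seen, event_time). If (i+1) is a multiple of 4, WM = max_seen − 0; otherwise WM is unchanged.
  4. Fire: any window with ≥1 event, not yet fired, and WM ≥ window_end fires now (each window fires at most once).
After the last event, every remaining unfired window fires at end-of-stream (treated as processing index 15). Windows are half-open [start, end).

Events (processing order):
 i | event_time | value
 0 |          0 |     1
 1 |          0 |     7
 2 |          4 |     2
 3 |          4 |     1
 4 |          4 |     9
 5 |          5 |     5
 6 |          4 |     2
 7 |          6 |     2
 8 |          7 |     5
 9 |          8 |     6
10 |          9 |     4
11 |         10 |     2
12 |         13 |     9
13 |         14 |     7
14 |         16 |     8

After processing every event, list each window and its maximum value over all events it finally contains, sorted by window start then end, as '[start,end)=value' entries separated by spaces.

i=0 t=0 v=1: → [0,5); WM=−∞
i=1 t=0 v=7: → [0,5); WM=−∞
i=2 t=4 v=2: → [0,5); WM=−∞
i=3 t=4 v=1: → [0,5); WM=4
i=4 t=4 v=9: → [0,5); WM=4
i=5 t=5 v=5: → [5,10); WM=4
i=6 t=4 v=2: → [0,5); WM=4
i=7 t=6 v=2: → [5,10); WM=6; [0,5) fires=9
i=8 t=7 v=5: → [5,10); WM=6
i=9 t=8 v=6: → [5,10); WM=6
i=10 t=9 v=4: → [5,10); WM=6
i=11 t=10 v=2: → [10,15); WM=10; [5,10) fires=6
i=12 t=13 v=9: → [10,15); WM=10
i=13 t=14 v=7: → [10,15); WM=10
i=14 t=16 v=8: → [15,20); WM=10

[0,5)=9 [5,10)=6 [10,15)=9 [15,20)=8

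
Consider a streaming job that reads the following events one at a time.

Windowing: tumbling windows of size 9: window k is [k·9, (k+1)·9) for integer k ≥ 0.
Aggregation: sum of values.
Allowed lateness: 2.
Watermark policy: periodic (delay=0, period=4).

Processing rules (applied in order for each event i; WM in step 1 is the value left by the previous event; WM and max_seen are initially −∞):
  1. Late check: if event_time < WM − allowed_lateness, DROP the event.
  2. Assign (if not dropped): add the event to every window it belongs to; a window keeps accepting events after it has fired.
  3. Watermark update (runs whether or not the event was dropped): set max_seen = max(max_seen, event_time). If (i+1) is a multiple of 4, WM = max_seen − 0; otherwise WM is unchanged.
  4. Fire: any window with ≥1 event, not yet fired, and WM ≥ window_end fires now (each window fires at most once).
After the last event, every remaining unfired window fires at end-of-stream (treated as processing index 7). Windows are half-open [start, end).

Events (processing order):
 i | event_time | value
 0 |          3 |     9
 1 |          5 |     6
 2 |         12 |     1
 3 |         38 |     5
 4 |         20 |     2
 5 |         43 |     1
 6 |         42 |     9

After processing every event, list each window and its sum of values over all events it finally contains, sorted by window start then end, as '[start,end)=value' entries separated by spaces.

i=0 t=3 v=9: → [0,9); WM=−∞
i=1 t=5 v=6: → [0,9); WM=−∞
i=2 t=12 v=1: → [9,18); WM=−∞
i=3 t=38 v=5: → [36,45); WM=38; [0,9) fires=15 [9,18) fires=1
i=4 t=20 v=2: DROP (t<38-2); WM=38
i=5 t=43 v=1: → [36,45); WM=38
i=6 t=42 v=9: → [36,45); WM=38

[0,9)=15 [9,18)=1 [36,45)=15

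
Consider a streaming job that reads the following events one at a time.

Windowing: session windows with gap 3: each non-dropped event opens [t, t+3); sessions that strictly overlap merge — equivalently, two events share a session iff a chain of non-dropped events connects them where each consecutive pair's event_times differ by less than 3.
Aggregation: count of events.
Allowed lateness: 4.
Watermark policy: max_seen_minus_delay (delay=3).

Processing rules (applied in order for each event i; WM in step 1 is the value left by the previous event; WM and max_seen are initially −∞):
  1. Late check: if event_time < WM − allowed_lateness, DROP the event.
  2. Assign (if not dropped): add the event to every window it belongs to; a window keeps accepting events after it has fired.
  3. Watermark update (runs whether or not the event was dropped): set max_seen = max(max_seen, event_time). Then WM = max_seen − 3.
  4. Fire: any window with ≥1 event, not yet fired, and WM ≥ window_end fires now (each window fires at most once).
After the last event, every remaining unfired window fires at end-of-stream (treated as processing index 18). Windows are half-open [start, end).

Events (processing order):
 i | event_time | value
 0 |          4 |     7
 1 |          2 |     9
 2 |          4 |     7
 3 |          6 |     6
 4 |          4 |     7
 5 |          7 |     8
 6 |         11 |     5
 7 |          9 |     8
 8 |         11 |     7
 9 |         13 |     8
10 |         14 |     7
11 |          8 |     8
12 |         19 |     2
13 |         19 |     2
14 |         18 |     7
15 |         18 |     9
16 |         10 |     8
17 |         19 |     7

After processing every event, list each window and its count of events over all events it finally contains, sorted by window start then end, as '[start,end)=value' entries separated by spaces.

[2,17)=12 [18,22)=5

i=0 t=4 v=7: → [4,7); WM=1
i=1 t=2 v=9: → [2,7); WM=1
i=2 t=4 v=7: → [2,7); WM=1
i=3 t=6 v=6: → [2,9); WM=3
i=4 t=4 v=7: → [2,9); WM=3
i=5 t=7 v=8: → [2,10); WM=4
i=6 t=11 v=5: → [11,14); WM=8
i=7 t=9 v=8: → [2,14); WM=8
i=8 t=11 v=7: → [2,14); WM=8
i=9 t=13 v=8: → [2,16); WM=10
i=10 t=14 v=7: → [2,17); WM=11
i=11 t=8 v=8: → [2,17); WM=11
i=12 t=19 v=2: → [19,22); WM=16
i=13 t=19 v=2: → [19,22); WM=16
i=14 t=18 v=7: → [18,22); WM=16
i=15 t=18 v=9: → [18,22); WM=16
i=16 t=10 v=8: DROP (t<16-4); WM=16
i=17 t=19 v=7: → [18,22); WM=16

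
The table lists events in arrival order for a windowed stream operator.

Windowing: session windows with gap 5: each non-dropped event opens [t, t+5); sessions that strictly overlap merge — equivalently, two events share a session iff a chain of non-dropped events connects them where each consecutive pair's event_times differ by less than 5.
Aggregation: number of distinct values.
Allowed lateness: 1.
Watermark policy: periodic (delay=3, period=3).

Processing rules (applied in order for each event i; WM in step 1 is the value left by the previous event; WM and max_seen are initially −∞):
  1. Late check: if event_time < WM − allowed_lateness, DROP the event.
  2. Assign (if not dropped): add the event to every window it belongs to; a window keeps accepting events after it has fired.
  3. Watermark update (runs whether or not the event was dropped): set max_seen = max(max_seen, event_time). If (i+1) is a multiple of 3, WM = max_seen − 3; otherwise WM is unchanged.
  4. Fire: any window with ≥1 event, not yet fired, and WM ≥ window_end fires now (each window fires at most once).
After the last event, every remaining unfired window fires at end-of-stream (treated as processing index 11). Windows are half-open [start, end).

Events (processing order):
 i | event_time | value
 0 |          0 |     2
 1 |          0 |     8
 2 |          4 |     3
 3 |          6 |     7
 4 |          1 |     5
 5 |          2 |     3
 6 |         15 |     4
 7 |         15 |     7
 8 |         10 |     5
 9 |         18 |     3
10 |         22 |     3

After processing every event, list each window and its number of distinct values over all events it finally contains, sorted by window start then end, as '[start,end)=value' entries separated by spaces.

[0,15)=5 [15,27)=3

i=0 t=0 v=2: → [0,5); WM=−∞
i=1 t=0 v=8: → [0,5); WM=−∞
i=2 t=4 v=3: → [0,9); WM=1
i=3 t=6 v=7: → [0,11); WM=1
i=4 t=1 v=5: → [0,11); WM=1
i=5 t=2 v=3: → [0,11); WM=3
i=6 t=15 v=4: → [15,20); WM=3
i=7 t=15 v=7: → [15,20); WM=3
i=8 t=10 v=5: → [0,15); WM=12
i=9 t=18 v=3: → [15,23); WM=12
i=10 t=22 v=3: → [15,27); WM=12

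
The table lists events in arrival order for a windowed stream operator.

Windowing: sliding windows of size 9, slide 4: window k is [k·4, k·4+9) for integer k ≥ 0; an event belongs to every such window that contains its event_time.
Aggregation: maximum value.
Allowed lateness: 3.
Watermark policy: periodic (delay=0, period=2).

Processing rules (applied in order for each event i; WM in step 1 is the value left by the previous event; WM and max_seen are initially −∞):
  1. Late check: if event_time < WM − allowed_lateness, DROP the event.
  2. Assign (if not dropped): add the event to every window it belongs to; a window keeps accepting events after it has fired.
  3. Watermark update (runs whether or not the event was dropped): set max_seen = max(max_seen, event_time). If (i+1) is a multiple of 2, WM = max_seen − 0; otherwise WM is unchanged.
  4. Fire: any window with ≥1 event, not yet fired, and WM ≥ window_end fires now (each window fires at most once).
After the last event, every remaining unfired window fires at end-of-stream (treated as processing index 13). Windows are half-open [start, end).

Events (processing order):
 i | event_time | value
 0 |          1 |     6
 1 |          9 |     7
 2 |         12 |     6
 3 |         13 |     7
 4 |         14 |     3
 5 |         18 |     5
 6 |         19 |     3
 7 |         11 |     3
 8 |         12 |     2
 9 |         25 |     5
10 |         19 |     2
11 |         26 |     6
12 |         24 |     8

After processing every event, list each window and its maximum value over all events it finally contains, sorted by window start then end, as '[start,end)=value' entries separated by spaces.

i=0 t=1 v=6: → [0,9); WM=−∞
i=1 t=9 v=7: → [8,17),[4,13); WM=9; [0,9) fires=6
i=2 t=12 v=6: → [12,21),[8,17),[4,13); WM=9
i=3 t=13 v=7: → [12,21),[8,17); WM=13; [4,13) fires=7
i=4 t=14 v=3: → [12,21),[8,17); WM=13
i=5 t=18 v=5: → [16,25),[12,21); WM=18; [8,17) fires=7
i=6 t=19 v=3: → [16,25),[12,21); WM=18
i=7 t=11 v=3: DROP (t<18-3); WM=19
i=8 t=12 v=2: DROP (t<19-3); WM=19
i=9 t=25 v=5: → [24,33),[20,29); WM=25; [12,21) fires=7 [16,25) fires=5
i=10 t=19 v=2: DROP (t<25-3); WM=25
i=11 t=26 v=6: → [24,33),[20,29); WM=26
i=12 t=24 v=8: → [24,33),[20,29),[16,25); WM=26

[0,9)=6 [4,13)=7 [8,17)=7 [12,21)=7 [16,25)=8 [20,29)=8 [24,33)=8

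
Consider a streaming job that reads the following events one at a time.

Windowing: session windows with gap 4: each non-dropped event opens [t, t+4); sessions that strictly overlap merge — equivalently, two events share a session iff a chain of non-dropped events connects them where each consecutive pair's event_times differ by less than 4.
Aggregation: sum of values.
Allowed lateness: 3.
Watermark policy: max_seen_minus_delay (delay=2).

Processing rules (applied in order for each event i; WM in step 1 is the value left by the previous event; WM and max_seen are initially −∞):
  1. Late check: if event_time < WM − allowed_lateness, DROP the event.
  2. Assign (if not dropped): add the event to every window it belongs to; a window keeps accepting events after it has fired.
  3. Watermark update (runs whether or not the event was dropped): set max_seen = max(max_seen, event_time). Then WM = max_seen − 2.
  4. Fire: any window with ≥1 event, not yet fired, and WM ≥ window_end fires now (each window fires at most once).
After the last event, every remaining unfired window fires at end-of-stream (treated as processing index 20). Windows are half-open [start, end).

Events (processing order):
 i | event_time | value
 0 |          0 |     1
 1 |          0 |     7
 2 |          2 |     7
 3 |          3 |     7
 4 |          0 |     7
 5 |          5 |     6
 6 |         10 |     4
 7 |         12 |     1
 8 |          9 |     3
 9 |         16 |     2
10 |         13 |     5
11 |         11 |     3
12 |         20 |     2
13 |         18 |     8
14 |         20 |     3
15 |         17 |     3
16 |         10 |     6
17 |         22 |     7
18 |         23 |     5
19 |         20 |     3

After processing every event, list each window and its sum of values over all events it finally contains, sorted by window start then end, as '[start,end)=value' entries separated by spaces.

[0,9)=35 [9,27)=49

i=0 t=0 v=1: → [0,4); WM=-2
i=1 t=0 v=7: → [0,4); WM=-2
i=2 t=2 v=7: → [0,6); WM=0
i=3 t=3 v=7: → [0,7); WM=1
i=4 t=0 v=7: → [0,7); WM=1
i=5 t=5 v=6: → [0,9); WM=3
i=6 t=10 v=4: → [10,14); WM=8
i=7 t=12 v=1: → [10,16); WM=10
i=8 t=9 v=3: → [9,16); WM=10
i=9 t=16 v=2: → [16,20); WM=14
i=10 t=13 v=5: → [9,20); WM=14
i=11 t=11 v=3: → [9,20); WM=14
i=12 t=20 v=2: → [20,24); WM=18
i=13 t=18 v=8: → [9,24); WM=18
i=14 t=20 v=3: → [9,24); WM=18
i=15 t=17 v=3: → [9,24); WM=18
i=16 t=10 v=6: DROP (t<18-3); WM=18
i=17 t=22 v=7: → [9,26); WM=20
i=18 t=23 v=5: → [9,27); WM=21
i=19 t=20 v=3: → [9,27); WM=21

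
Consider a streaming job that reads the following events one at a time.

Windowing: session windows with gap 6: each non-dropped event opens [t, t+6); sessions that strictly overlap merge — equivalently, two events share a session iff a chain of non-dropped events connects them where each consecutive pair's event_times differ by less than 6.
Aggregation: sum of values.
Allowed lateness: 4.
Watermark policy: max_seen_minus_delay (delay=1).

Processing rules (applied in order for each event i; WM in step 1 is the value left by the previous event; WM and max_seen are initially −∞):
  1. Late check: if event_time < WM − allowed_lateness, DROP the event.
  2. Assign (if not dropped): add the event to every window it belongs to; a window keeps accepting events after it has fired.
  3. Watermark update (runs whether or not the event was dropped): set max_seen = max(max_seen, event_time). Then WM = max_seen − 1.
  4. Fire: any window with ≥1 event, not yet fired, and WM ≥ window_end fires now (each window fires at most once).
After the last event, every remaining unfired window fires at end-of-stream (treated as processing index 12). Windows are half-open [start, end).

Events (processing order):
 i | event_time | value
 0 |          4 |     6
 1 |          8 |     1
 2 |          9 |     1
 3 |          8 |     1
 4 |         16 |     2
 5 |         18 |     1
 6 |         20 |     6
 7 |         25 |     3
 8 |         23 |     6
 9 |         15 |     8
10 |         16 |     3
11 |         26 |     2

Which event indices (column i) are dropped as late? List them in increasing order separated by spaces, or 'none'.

9 10

i=0 t=4 v=6: → [4,10); WM=3
i=1 t=8 v=1: → [4,14); WM=7
i=2 t=9 v=1: → [4,15); WM=8
i=3 t=8 v=1: → [4,15); WM=8
i=4 t=16 v=2: → [16,22); WM=15
i=5 t=18 v=1: → [16,24); WM=17
i=6 t=20 v=6: → [16,26); WM=19
i=7 t=25 v=3: → [16,31); WM=24
i=8 t=23 v=6: → [16,31); WM=24
i=9 t=15 v=8: DROP (t<24-4); WM=24
i=10 t=16 v=3: DROP (t<24-4); WM=24
i=11 t=26 v=2: → [16,32); WM=25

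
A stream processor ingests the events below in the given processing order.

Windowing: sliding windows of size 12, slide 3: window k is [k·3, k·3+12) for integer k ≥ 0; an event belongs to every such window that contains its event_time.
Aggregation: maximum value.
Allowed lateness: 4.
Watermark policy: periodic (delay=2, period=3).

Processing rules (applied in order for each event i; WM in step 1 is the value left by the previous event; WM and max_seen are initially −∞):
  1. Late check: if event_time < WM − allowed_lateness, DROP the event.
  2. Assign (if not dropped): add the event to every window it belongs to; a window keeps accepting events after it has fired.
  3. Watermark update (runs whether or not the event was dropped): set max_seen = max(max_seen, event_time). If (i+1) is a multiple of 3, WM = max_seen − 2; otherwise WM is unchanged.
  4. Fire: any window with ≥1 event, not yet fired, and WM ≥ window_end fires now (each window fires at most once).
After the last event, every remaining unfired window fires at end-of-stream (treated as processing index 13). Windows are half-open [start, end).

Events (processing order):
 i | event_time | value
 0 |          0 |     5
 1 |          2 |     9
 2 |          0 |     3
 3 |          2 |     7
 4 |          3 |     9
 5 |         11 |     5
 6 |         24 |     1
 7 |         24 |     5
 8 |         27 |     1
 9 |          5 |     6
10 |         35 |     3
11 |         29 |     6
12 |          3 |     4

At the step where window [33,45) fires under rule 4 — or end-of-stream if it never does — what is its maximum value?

3

i=0 t=0 v=5: → [0,12); WM=−∞
i=1 t=2 v=9: → [0,12); WM=−∞
i=2 t=0 v=3: → [0,12); WM=0
i=3 t=2 v=7: → [0,12); WM=0
i=4 t=3 v=9: → [3,15),[0,12); WM=0
i=5 t=11 v=5: → [9,21),[6,18),[3,15),[0,12); WM=9
i=6 t=24 v=1: → [24,36),[21,33),[18,30),[15,27); WM=9
i=7 t=24 v=5: → [24,36),[21,33),[18,30),[15,27); WM=9
i=8 t=27 v=1: → [27,39),[24,36),[21,33),[18,30); WM=25; [0,12) fires=9 [3,15) fires=9 [6,18) fires=5 [9,21) fires=5
i=9 t=5 v=6: DROP (t<25-4); WM=25
i=10 t=35 v=3: → [33,45),[30,42),[27,39),[24,36); WM=25
i=11 t=29 v=6: → [27,39),[24,36),[21,33),[18,30); WM=33; [15,27) fires=5 [18,30) fires=6 [21,33) fires=6
i=12 t=3 v=4: DROP (t<33-4); WM=33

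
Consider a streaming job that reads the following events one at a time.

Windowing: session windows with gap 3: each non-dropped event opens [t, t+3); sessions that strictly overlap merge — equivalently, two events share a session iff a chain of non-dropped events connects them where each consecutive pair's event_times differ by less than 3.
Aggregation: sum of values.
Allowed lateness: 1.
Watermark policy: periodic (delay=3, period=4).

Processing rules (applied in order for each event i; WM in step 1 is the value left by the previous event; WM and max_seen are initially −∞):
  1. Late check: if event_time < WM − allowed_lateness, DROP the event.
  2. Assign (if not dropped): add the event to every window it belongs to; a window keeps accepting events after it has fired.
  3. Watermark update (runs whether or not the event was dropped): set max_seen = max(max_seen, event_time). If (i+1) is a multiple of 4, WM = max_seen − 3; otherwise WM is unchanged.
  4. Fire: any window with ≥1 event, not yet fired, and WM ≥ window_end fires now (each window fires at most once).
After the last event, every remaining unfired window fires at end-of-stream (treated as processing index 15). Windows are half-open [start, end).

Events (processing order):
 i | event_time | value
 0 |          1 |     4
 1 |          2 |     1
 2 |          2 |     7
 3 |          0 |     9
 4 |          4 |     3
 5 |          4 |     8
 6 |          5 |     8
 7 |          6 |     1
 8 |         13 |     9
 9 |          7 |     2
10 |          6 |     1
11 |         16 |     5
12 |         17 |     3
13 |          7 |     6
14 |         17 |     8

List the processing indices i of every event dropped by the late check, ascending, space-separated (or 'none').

13

i=0 t=1 v=4: → [1,4); WM=−∞
i=1 t=2 v=1: → [1,5); WM=−∞
i=2 t=2 v=7: → [1,5); WM=−∞
i=3 t=0 v=9: → [0,5); WM=-1
i=4 t=4 v=3: → [0,7); WM=-1
i=5 t=4 v=8: → [0,7); WM=-1
i=6 t=5 v=8: → [0,8); WM=-1
i=7 t=6 v=1: → [0,9); WM=3
i=8 t=13 v=9: → [13,16); WM=3
i=9 t=7 v=2: → [0,10); WM=3
i=10 t=6 v=1: → [0,10); WM=3
i=11 t=16 v=5: → [16,19); WM=13
i=12 t=17 v=3: → [16,20); WM=13
i=13 t=7 v=6: DROP (t<13-1); WM=13
i=14 t=17 v=8: → [16,20); WM=13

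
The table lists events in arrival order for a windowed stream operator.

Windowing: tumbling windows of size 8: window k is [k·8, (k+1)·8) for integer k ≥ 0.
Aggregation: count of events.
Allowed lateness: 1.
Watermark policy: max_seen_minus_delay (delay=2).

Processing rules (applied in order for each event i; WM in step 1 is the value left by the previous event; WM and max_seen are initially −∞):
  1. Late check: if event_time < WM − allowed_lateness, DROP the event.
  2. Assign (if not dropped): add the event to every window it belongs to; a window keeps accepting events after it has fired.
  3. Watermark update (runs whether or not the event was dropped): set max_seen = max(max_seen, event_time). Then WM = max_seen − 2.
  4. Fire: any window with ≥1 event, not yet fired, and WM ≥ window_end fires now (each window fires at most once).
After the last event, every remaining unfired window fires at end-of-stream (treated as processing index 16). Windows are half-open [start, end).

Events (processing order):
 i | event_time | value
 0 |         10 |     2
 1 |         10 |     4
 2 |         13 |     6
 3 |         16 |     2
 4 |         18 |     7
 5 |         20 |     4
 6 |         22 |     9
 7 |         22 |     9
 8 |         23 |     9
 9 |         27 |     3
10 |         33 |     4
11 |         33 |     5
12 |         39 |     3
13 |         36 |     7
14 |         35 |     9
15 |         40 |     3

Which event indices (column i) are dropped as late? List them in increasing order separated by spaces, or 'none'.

i=0 t=10 v=2: → [8,16); WM=8
i=1 t=10 v=4: → [8,16); WM=8
i=2 t=13 v=6: → [8,16); WM=11
i=3 t=16 v=2: → [16,24); WM=14
i=4 t=18 v=7: → [16,24); WM=16; [8,16) fires=3
i=5 t=20 v=4: → [16,24); WM=18
i=6 t=22 v=9: → [16,24); WM=20
i=7 t=22 v=9: → [16,24); WM=20
i=8 t=23 v=9: → [16,24); WM=21
i=9 t=27 v=3: → [24,32); WM=25; [16,24) fires=6
i=10 t=33 v=4: → [32,40); WM=31
i=11 t=33 v=5: → [32,40); WM=31
i=12 t=39 v=3: → [32,40); WM=37; [24,32) fires=1
i=13 t=36 v=7: → [32,40); WM=37
i=14 t=35 v=9: DROP (t<37-1); WM=37
i=15 t=40 v=3: → [40,48); WM=38

14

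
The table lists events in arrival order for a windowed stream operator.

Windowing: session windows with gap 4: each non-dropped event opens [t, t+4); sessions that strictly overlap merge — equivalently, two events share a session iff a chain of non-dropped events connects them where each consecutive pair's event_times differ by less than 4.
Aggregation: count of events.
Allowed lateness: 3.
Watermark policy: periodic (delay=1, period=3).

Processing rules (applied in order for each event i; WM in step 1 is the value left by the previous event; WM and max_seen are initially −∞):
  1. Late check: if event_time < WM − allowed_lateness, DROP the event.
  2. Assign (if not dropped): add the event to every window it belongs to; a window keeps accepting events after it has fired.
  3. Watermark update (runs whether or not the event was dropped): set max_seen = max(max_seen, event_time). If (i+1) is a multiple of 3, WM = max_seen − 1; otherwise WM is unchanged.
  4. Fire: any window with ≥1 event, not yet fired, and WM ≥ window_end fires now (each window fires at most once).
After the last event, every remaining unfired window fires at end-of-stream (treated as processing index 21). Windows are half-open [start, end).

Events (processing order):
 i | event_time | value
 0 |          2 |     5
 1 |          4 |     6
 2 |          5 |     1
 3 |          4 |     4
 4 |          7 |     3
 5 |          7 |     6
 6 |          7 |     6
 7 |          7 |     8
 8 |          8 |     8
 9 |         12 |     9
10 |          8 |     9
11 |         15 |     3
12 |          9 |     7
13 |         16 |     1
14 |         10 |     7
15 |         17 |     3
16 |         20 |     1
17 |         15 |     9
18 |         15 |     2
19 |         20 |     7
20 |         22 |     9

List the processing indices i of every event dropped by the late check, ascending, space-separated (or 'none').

12 14 18

i=0 t=2 v=5: → [2,6); WM=−∞
i=1 t=4 v=6: → [2,8); WM=−∞
i=2 t=5 v=1: → [2,9); WM=4
i=3 t=4 v=4: → [2,9); WM=4
i=4 t=7 v=3: → [2,11); WM=4
i=5 t=7 v=6: → [2,11); WM=6
i=6 t=7 v=6: → [2,11); WM=6
i=7 t=7 v=8: → [2,11); WM=6
i=8 t=8 v=8: → [2,12); WM=7
i=9 t=12 v=9: → [12,16); WM=7
i=10 t=8 v=9: → [2,12); WM=7
i=11 t=15 v=3: → [12,19); WM=14
i=12 t=9 v=7: DROP (t<14-3); WM=14
i=13 t=16 v=1: → [12,20); WM=14
i=14 t=10 v=7: DROP (t<14-3); WM=15
i=15 t=17 v=3: → [12,21); WM=15
i=16 t=20 v=1: → [12,24); WM=15
i=17 t=15 v=9: → [12,24); WM=19
i=18 t=15 v=2: DROP (t<19-3); WM=19
i=19 t=20 v=7: → [12,24); WM=19
i=20 t=22 v=9: → [12,26); WM=21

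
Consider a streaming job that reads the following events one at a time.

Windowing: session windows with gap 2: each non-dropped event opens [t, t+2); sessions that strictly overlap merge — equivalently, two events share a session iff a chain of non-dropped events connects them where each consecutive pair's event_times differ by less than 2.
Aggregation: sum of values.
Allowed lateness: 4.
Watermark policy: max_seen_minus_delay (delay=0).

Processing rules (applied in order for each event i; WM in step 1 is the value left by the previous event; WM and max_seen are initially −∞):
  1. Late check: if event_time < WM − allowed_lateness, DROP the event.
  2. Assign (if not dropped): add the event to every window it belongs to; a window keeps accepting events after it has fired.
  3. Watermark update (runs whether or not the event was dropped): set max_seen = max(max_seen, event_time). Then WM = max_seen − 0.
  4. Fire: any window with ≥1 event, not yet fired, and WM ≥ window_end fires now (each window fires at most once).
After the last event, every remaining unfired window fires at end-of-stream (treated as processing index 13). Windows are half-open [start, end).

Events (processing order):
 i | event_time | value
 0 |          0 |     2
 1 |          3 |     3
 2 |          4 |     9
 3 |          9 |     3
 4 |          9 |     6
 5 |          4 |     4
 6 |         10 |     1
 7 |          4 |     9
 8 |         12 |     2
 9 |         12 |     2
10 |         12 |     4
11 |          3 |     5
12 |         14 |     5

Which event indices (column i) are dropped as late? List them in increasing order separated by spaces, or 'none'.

5 7 11

i=0 t=0 v=2: → [0,2); WM=0
i=1 t=3 v=3: → [3,5); WM=3
i=2 t=4 v=9: → [3,6); WM=4
i=3 t=9 v=3: → [9,11); WM=9
i=4 t=9 v=6: → [9,11); WM=9
i=5 t=4 v=4: DROP (t<9-4); WM=9
i=6 t=10 v=1: → [9,12); WM=10
i=7 t=4 v=9: DROP (t<10-4); WM=10
i=8 t=12 v=2: → [12,14); WM=12
i=9 t=12 v=2: → [12,14); WM=12
i=10 t=12 v=4: → [12,14); WM=12
i=11 t=3 v=5: DROP (t<12-4); WM=12
i=12 t=14 v=5: → [14,16); WM=14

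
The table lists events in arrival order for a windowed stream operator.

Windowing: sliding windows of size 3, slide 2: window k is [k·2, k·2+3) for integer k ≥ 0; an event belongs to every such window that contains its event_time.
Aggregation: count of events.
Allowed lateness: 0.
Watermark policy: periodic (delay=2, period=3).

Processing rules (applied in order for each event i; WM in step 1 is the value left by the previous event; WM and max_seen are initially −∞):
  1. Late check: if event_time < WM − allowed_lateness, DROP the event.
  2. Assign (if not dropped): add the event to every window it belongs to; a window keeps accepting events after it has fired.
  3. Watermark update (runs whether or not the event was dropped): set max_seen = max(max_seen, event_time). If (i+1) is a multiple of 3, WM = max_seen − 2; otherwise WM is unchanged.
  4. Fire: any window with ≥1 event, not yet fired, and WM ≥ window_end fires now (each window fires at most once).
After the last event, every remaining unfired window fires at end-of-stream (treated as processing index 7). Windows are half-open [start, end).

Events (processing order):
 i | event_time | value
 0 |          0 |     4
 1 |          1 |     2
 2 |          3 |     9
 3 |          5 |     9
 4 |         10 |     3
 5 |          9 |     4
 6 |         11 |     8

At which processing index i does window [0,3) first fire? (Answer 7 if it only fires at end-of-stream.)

5

i=0 t=0 v=4: → [0,3); WM=−∞
i=1 t=1 v=2: → [0,3); WM=−∞
i=2 t=3 v=9: → [2,5); WM=1
i=3 t=5 v=9: → [4,7); WM=1
i=4 t=10 v=3: → [10,13),[8,11); WM=1
i=5 t=9 v=4: → [8,11); WM=8; [0,3) fires=2 [2,5) fires=1 [4,7) fires=1
i=6 t=11 v=8: → [10,13); WM=8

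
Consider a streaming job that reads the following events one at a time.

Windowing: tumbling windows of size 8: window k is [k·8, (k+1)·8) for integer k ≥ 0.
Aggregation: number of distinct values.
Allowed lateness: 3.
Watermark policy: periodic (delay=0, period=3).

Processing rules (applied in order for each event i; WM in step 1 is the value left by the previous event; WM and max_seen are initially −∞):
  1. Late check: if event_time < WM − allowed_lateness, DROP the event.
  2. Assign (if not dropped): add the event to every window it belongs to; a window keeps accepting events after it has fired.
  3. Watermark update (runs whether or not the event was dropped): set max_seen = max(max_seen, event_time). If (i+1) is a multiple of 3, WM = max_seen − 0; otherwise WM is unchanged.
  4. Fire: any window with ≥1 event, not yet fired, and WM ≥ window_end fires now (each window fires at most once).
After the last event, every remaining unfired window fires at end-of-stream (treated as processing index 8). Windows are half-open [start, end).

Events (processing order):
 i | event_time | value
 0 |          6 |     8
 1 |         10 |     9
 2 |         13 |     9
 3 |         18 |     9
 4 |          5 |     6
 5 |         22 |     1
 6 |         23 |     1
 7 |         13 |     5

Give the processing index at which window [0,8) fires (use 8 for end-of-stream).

2

i=0 t=6 v=8: → [0,8); WM=−∞
i=1 t=10 v=9: → [8,16); WM=−∞
i=2 t=13 v=9: → [8,16); WM=13; [0,8) fires=1
i=3 t=18 v=9: → [16,24); WM=13
i=4 t=5 v=6: DROP (t<13-3); WM=13
i=5 t=22 v=1: → [16,24); WM=22; [8,16) fires=1
i=6 t=23 v=1: → [16,24); WM=22
i=7 t=13 v=5: DROP (t<22-3); WM=22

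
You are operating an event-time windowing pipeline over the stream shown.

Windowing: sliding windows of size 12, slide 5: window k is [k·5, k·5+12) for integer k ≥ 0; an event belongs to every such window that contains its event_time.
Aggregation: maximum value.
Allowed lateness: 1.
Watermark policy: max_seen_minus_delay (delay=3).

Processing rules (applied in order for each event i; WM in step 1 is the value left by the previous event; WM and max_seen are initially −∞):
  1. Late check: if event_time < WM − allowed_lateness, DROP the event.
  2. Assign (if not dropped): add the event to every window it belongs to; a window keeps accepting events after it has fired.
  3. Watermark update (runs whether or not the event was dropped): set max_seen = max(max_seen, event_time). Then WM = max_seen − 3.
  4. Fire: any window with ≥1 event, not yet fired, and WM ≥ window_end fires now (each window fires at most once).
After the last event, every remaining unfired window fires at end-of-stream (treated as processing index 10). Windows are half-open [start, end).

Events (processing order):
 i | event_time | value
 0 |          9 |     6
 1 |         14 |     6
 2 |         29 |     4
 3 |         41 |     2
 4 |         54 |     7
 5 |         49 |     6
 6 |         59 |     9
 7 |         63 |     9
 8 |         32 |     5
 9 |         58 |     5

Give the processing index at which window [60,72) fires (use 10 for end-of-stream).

10

i=0 t=9 v=6: → [5,17),[0,12); WM=6
i=1 t=14 v=6: → [10,22),[5,17); WM=11
i=2 t=29 v=4: → [25,37),[20,32); WM=26; [0,12) fires=6 [5,17) fires=6 [10,22) fires=6
i=3 t=41 v=2: → [40,52),[35,47),[30,42); WM=38; [20,32) fires=4 [25,37) fires=4
i=4 t=54 v=7: → [50,62),[45,57); WM=51; [30,42) fires=2 [35,47) fires=2
i=5 t=49 v=6: DROP (t<51-1); WM=51
i=6 t=59 v=9: → [55,67),[50,62); WM=56; [40,52) fires=2
i=7 t=63 v=9: → [60,72),[55,67); WM=60; [45,57) fires=7
i=8 t=32 v=5: DROP (t<60-1); WM=60
i=9 t=58 v=5: DROP (t<60-1); WM=60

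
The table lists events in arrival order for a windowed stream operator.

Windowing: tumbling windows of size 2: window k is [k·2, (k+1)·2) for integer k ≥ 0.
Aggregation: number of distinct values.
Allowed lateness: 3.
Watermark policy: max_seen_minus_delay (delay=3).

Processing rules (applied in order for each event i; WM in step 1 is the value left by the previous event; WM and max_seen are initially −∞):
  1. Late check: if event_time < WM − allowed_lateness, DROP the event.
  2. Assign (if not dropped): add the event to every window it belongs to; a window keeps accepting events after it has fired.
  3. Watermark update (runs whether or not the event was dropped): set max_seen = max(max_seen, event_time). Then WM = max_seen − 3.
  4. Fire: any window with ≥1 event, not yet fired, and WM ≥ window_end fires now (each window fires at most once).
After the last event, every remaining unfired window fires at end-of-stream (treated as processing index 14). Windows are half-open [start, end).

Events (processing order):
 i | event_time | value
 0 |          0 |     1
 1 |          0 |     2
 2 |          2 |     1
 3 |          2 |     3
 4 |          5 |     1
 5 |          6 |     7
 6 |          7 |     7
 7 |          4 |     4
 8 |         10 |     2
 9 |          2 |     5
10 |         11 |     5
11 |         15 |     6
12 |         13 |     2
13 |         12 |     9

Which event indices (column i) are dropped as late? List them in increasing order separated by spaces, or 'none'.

i=0 t=0 v=1: → [0,2); WM=-3
i=1 t=0 v=2: → [0,2); WM=-3
i=2 t=2 v=1: → [2,4); WM=-1
i=3 t=2 v=3: → [2,4); WM=-1
i=4 t=5 v=1: → [4,6); WM=2; [0,2) fires=2
i=5 t=6 v=7: → [6,8); WM=3
i=6 t=7 v=7: → [6,8); WM=4; [2,4) fires=2
i=7 t=4 v=4: → [4,6); WM=4
i=8 t=10 v=2: → [10,12); WM=7; [4,6) fires=2
i=9 t=2 v=5: DROP (t<7-3); WM=7
i=10 t=11 v=5: → [10,12); WM=8; [6,8) fires=1
i=11 t=15 v=6: → [14,16); WM=12; [10,12) fires=2
i=12 t=13 v=2: → [12,14); WM=12
i=13 t=12 v=9: → [12,14); WM=12

9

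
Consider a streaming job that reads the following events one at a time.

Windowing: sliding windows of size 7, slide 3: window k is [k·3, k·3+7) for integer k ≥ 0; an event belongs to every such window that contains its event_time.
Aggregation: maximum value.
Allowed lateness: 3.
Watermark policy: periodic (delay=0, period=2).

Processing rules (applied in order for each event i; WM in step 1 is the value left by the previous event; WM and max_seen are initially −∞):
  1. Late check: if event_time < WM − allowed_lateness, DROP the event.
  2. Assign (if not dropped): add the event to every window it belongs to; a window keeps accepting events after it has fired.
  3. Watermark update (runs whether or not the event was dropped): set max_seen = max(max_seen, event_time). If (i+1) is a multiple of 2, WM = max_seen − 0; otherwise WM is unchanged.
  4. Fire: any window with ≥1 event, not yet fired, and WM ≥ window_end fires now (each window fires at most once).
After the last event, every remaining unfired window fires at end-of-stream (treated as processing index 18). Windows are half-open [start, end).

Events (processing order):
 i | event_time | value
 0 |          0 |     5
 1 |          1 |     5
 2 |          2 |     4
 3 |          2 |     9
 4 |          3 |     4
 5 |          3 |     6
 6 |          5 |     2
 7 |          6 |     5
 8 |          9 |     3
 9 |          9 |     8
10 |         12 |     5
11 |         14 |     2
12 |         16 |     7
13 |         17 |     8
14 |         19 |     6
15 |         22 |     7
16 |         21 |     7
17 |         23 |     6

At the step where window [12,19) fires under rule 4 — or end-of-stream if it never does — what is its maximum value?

i=0 t=0 v=5: → [0,7); WM=−∞
i=1 t=1 v=5: → [0,7); WM=1
i=2 t=2 v=4: → [0,7); WM=1
i=3 t=2 v=9: → [0,7); WM=2
i=4 t=3 v=4: → [3,10),[0,7); WM=2
i=5 t=3 v=6: → [3,10),[0,7); WM=3
i=6 t=5 v=2: → [3,10),[0,7); WM=3
i=7 t=6 v=5: → [6,13),[3,10),[0,7); WM=6
i=8 t=9 v=3: → [9,16),[6,13),[3,10); WM=6
i=9 t=9 v=8: → [9,16),[6,13),[3,10); WM=9; [0,7) fires=9
i=10 t=12 v=5: → [12,19),[9,16),[6,13); WM=9
i=11 t=14 v=2: → [12,19),[9,16); WM=14; [3,10) fires=8 [6,13) fires=8
i=12 t=16 v=7: → [15,22),[12,19); WM=14
i=13 t=17 v=8: → [15,22),[12,19); WM=17; [9,16) fires=8
i=14 t=19 v=6: → [18,25),[15,22); WM=17
i=15 t=22 v=7: → [21,28),[18,25); WM=22; [12,19) fires=8 [15,22) fires=8
i=16 t=21 v=7: → [21,28),[18,25),[15,22); WM=22
i=17 t=23 v=6: → [21,28),[18,25); WM=23

8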